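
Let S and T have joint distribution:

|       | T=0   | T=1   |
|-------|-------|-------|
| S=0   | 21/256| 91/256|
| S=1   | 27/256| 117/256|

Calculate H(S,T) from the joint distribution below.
H(S,T) = -Σ P(S,T) log₂ P(S,T), summed over the non-zero cells:
H(S,T) = -[(21/256)·log₂(21/256) + (91/256)·log₂(91/256) + (27/256)·log₂(27/256) + (117/256)·log₂(117/256)]
  = 0.2959 + 0.5304 + 0.3423 + 0.5163
  = 1.6849 bits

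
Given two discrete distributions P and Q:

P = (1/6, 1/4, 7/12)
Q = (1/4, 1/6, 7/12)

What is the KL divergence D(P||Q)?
D(P||Q) = Σ P(i) log₂(P(i)/Q(i))
  i=0: (1/6) × log₂((1/6)/(1/4)) = (1/6) × log₂(2/3) = -0.0975
  i=1: (1/4) × log₂((1/4)/(1/6)) = (1/4) × log₂(3/2) = 0.1462
  i=2: (7/12) × log₂((7/12)/(7/12)) = (7/12) × log₂(1) = 0.0000
D(P||Q) = -0.0975 + 0.1462 + 0.0000
  = 0.0487 bits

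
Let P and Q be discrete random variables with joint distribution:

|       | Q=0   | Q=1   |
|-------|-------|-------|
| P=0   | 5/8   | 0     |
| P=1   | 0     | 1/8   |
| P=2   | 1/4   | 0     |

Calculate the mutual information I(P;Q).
Marginal P(P) (row sums):
  P(P=0) = 5/8 + 0 = 5/8
  P(P=1) = 0 + 1/8 = 1/8
  P(P=2) = 1/4 + 0 = 1/4
Marginal P(Q) (column sums):
  P(Q=0) = 5/8 + 0 + 1/4 = 7/8
  P(Q=1) = 0 + 1/8 + 0 = 1/8

H(P) = -[(5/8)·log₂(5/8) + (1/8)·log₂(1/8) + (1/4)·log₂(1/4)]
  = 0.4238 + 0.3750 + 0.5000
  = 1.2988 bits
H(Q) = -[(7/8)·log₂(7/8) + (1/8)·log₂(1/8)]
  = 0.1686 + 0.3750
  = 0.5436 bits
H(P,Q) = -[(5/8)·log₂(5/8) + (1/8)·log₂(1/8) + (1/4)·log₂(1/4)]
  = 0.4238 + 0.3750 + 0.5000
  = 1.2988 bits

I(P;Q) = H(P) + H(Q) - H(P,Q)
  = 1.2988 + 0.5436 - 1.2988
  = 0.5436 bits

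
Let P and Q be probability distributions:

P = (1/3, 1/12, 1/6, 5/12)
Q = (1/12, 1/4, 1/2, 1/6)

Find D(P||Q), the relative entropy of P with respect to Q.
D(P||Q) = Σ P(i) log₂(P(i)/Q(i))
  i=0: (1/3) × log₂((1/3)/(1/12)) = (1/3) × log₂(4) = 0.6667
  i=1: (1/12) × log₂((1/12)/(1/4)) = (1/12) × log₂(1/3) = -0.1321
  i=2: (1/6) × log₂((1/6)/(1/2)) = (1/6) × log₂(1/3) = -0.2642
  i=3: (5/12) × log₂((5/12)/(1/6)) = (5/12) × log₂(5/2) = 0.5508
D(P||Q) = 0.6667 - 0.1321 - 0.2642 + 0.5508
  = 0.8212 bits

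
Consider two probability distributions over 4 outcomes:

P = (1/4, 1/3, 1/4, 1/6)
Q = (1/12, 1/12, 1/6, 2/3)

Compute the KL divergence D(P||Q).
D(P||Q) = Σ P(i) log₂(P(i)/Q(i))
  i=0: (1/4) × log₂((1/4)/(1/12)) = (1/4) × log₂(3) = 0.3962
  i=1: (1/3) × log₂((1/3)/(1/12)) = (1/3) × log₂(4) = 0.6667
  i=2: (1/4) × log₂((1/4)/(1/6)) = (1/4) × log₂(3/2) = 0.1462
  i=3: (1/6) × log₂((1/6)/(2/3)) = (1/6) × log₂(1/4) = -0.3333
D(P||Q) = 0.3962 + 0.6667 + 0.1462 - 0.3333
  = 0.8758 bits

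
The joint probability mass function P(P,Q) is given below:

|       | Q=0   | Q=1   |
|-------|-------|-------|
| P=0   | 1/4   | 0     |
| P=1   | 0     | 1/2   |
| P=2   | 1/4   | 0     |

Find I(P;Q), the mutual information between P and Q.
Marginal P(P) (row sums):
  P(P=0) = 1/4 + 0 = 1/4
  P(P=1) = 0 + 1/2 = 1/2
  P(P=2) = 1/4 + 0 = 1/4
Marginal P(Q) (column sums):
  P(Q=0) = 1/4 + 0 + 1/4 = 1/2
  P(Q=1) = 0 + 1/2 + 0 = 1/2

H(P) = -[(1/4)·log₂(1/4) + (1/2)·log₂(1/2) + (1/4)·log₂(1/4)]
  = 0.5000 + 0.5000 + 0.5000
  = 1.5000 bits
H(Q) = -[(1/2)·log₂(1/2) + (1/2)·log₂(1/2)]
  = 0.5000 + 0.5000
  = 1.0000 bits
H(P,Q) = -[(1/4)·log₂(1/4) + (1/2)·log₂(1/2) + (1/4)·log₂(1/4)]
  = 0.5000 + 0.5000 + 0.5000
  = 1.5000 bits

I(P;Q) = H(P) + H(Q) - H(P,Q)
  = 1.5000 + 1.0000 - 1.5000
  = 1.0000 bits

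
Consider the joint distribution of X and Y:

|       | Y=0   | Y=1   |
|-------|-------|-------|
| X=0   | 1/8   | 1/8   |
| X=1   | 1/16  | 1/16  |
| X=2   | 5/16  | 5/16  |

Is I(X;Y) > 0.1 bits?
Marginal P(X) (row sums):
  P(X=0) = 1/8 + 1/8 = 1/4
  P(X=1) = 1/16 + 1/16 = 1/8
  P(X=2) = 5/16 + 5/16 = 5/8
Marginal P(Y) (column sums):
  P(Y=0) = 1/8 + 1/16 + 5/16 = 1/2
  P(Y=1) = 1/8 + 1/16 + 5/16 = 1/2

H(X) = -[(1/4)·log₂(1/4) + (1/8)·log₂(1/8) + (5/8)·log₂(5/8)]
  = 0.5000 + 0.3750 + 0.4238
  = 1.2988 bits
H(Y) = -[(1/2)·log₂(1/2) + (1/2)·log₂(1/2)]
  = 0.5000 + 0.5000
  = 1.0000 bits
H(X,Y) = -[(1/8)·log₂(1/8) + (1/8)·log₂(1/8) + (1/16)·log₂(1/16) + (1/16)·log₂(1/16) + (5/16)·log₂(5/16) + (5/16)·log₂(5/16)]
  = 0.3750 + 0.3750 + 0.2500 + 0.2500 + 0.5244 + 0.5244
  = 2.2988 bits

I(X;Y) = H(X) + H(Y) - H(X,Y)
  = 1.2988 + 1.0000 - 2.2988
  = 0.0000 bits

No. I(X;Y) = 0.0000 bits, which is ≤ 0.1 bits.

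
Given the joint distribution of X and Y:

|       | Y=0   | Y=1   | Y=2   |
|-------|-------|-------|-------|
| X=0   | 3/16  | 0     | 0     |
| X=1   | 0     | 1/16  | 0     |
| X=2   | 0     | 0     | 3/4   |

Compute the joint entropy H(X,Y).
H(X,Y) = -Σ P(X,Y) log₂ P(X,Y), summed over the non-zero cells:
H(X,Y) = -[(3/16)·log₂(3/16) + (1/16)·log₂(1/16) + (3/4)·log₂(3/4)]
  = 0.4528 + 0.2500 + 0.3113
  = 1.0141 bits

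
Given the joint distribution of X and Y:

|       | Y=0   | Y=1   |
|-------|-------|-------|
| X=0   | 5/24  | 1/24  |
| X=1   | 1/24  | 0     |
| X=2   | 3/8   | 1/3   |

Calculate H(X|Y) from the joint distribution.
Marginal P(Y) (column sums):
  P(Y=0) = 5/24 + 1/24 + 3/8 = 5/8
  P(Y=1) = 1/24 + 0 + 1/3 = 3/8

H(X|Y) = -Σ P(X,Y)·log₂ P(X|Y), where P(X|Y) = P(X,Y) / P(Y)
  (cells with P(X,Y) = 0 contribute 0)
  (X=0,Y=0): P(X|Y) = (5/24)/(5/8) = 1/3;  -(5/24)·log₂(1/3) = 0.3302
  (X=0,Y=1): P(X|Y) = (1/24)/(3/8) = 1/9;  -(1/24)·log₂(1/9) = 0.1321
  (X=1,Y=0): P(X|Y) = (1/24)/(5/8) = 1/15;  -(1/24)·log₂(1/15) = 0.1628
  (X=2,Y=0): P(X|Y) = (3/8)/(5/8) = 3/5;  -(3/8)·log₂(3/5) = 0.2764
  (X=2,Y=1): P(X|Y) = (1/3)/(3/8) = 8/9;  -(1/3)·log₂(8/9) = 0.0566
H(X|Y) = 0.3302 + 0.1321 + 0.1628 + 0.2764 + 0.0566
  = 0.9581 bits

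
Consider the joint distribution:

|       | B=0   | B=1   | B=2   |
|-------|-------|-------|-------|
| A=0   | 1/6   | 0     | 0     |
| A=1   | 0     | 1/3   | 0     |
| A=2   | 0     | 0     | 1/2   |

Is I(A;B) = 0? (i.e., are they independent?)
Marginal P(A) (row sums):
  P(A=0) = 1/6 + 0 + 0 = 1/6
  P(A=1) = 0 + 1/3 + 0 = 1/3
  P(A=2) = 0 + 0 + 1/2 = 1/2
Marginal P(B) (column sums):
  P(B=0) = 1/6 + 0 + 0 = 1/6
  P(B=1) = 0 + 1/3 + 0 = 1/3
  P(B=2) = 0 + 0 + 1/2 = 1/2

A and B are independent iff P(A=i,B=j) = P(A=i)·P(B=j) for every cell.
  P(A=0)·P(B=0) = 1/6 × 1/6 = 1/36, but P(A=0,B=0) = 1/6 ✗

No, A and B are not independent. Quantitatively, I(A;B) > 0:

H(A) = -[(1/6)·log₂(1/6) + (1/3)·log₂(1/3) + (1/2)·log₂(1/2)]
  = 0.4308 + 0.5283 + 0.5000
  = 1.4591 bits
H(B) = -[(1/6)·log₂(1/6) + (1/3)·log₂(1/3) + (1/2)·log₂(1/2)]
  = 0.4308 + 0.5283 + 0.5000
  = 1.4591 bits
H(A,B) = -[(1/6)·log₂(1/6) + (1/3)·log₂(1/3) + (1/2)·log₂(1/2)]
  = 0.4308 + 0.5283 + 0.5000
  = 1.4591 bits
I(A;B) = H(A) + H(B) - H(A,B) = 1.4591 + 1.4591 - 1.4591 = 1.4591 bits > 0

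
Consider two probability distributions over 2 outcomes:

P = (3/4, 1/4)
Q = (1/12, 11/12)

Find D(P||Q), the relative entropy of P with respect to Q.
D(P||Q) = Σ P(i) log₂(P(i)/Q(i))
  i=0: (3/4) × log₂((3/4)/(1/12)) = (3/4) × log₂(9) = 2.3774
  i=1: (1/4) × log₂((1/4)/(11/12)) = (1/4) × log₂(3/11) = -0.4686
D(P||Q) = 2.3774 - 0.4686
  = 1.9088 bits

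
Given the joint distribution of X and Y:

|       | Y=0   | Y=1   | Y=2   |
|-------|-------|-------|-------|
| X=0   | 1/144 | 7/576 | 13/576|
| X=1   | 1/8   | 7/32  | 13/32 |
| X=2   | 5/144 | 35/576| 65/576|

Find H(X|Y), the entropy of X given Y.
Marginal P(Y) (column sums):
  P(Y=0) = 1/144 + 1/8 + 5/144 = 1/6
  P(Y=1) = 7/576 + 7/32 + 35/576 = 7/24
  P(Y=2) = 13/576 + 13/32 + 65/576 = 13/24

H(X|Y) = -Σ P(X,Y)·log₂ P(X|Y), where P(X|Y) = P(X,Y) / P(Y)
  (X=0,Y=0): P(X|Y) = (1/144)/(1/6) = 1/24;  -(1/144)·log₂(1/24) = 0.0318
  (X=0,Y=1): P(X|Y) = (7/576)/(7/24) = 1/24;  -(7/576)·log₂(1/24) = 0.0557
  (X=0,Y=2): P(X|Y) = (13/576)/(13/24) = 1/24;  -(13/576)·log₂(1/24) = 0.1035
  (X=1,Y=0): P(X|Y) = (1/8)/(1/6) = 3/4;  -(1/8)·log₂(3/4) = 0.0519
  (X=1,Y=1): P(X|Y) = (7/32)/(7/24) = 3/4;  -(7/32)·log₂(3/4) = 0.0908
  (X=1,Y=2): P(X|Y) = (13/32)/(13/24) = 3/4;  -(13/32)·log₂(3/4) = 0.1686
  (X=2,Y=0): P(X|Y) = (5/144)/(1/6) = 5/24;  -(5/144)·log₂(5/24) = 0.0786
  (X=2,Y=1): P(X|Y) = (35/576)/(7/24) = 5/24;  -(35/576)·log₂(5/24) = 0.1375
  (X=2,Y=2): P(X|Y) = (65/576)/(13/24) = 5/24;  -(65/576)·log₂(5/24) = 0.2554
H(X|Y) = 0.0318 + 0.0557 + 0.1035 + 0.0519 + 0.0908 + 0.1686 + 0.0786 + 0.1375 + 0.2554
  = 0.9738 bits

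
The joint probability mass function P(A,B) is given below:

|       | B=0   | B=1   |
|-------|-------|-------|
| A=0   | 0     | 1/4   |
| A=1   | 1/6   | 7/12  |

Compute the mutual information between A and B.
Marginal P(A) (row sums):
  P(A=0) = 0 + 1/4 = 1/4
  P(A=1) = 1/6 + 7/12 = 3/4
Marginal P(B) (column sums):
  P(B=0) = 0 + 1/6 = 1/6
  P(B=1) = 1/4 + 7/12 = 5/6

H(A) = -[(1/4)·log₂(1/4) + (3/4)·log₂(3/4)]
  = 0.5000 + 0.3113
  = 0.8113 bits
H(B) = -[(1/6)·log₂(1/6) + (5/6)·log₂(5/6)]
  = 0.4308 + 0.2192
  = 0.6500 bits
H(A,B) = -[(1/4)·log₂(1/4) + (1/6)·log₂(1/6) + (7/12)·log₂(7/12)]
  = 0.5000 + 0.4308 + 0.4536
  = 1.3844 bits

I(A;B) = H(A) + H(B) - H(A,B)
  = 0.8113 + 0.6500 - 1.3844
  = 0.0769 bits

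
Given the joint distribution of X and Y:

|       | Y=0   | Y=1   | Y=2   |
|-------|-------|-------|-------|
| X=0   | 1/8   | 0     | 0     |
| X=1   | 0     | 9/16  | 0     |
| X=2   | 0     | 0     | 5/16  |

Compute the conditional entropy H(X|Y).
Marginal P(Y) (column sums):
  P(Y=0) = 1/8 + 0 + 0 = 1/8
  P(Y=1) = 0 + 9/16 + 0 = 9/16
  P(Y=2) = 0 + 0 + 5/16 = 5/16

H(X|Y) = -Σ P(X,Y)·log₂ P(X|Y), where P(X|Y) = P(X,Y) / P(Y)
  (cells with P(X,Y) = 0 contribute 0)
  (X=0,Y=0): P(X|Y) = (1/8)/(1/8) = 1;  -(1/8)·log₂(1) = 0.0000
  (X=1,Y=1): P(X|Y) = (9/16)/(9/16) = 1;  -(9/16)·log₂(1) = 0.0000
  (X=2,Y=2): P(X|Y) = (5/16)/(5/16) = 1;  -(5/16)·log₂(1) = 0.0000
H(X|Y) = 0.0000 + 0.0000 + 0.0000
  = 0.0000 bits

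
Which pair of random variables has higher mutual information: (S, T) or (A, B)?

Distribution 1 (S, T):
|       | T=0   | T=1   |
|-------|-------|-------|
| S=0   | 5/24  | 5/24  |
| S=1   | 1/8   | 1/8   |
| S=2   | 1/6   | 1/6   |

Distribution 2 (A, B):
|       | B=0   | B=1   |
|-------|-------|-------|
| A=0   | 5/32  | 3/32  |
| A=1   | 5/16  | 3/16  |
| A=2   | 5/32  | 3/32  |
Distribution 1 (S, T):
Marginal P(S) (row sums):
  P(S=0) = 5/24 + 5/24 = 5/12
  P(S=1) = 1/8 + 1/8 = 1/4
  P(S=2) = 1/6 + 1/6 = 1/3
Marginal P(T) (column sums):
  P(T=0) = 5/24 + 1/8 + 1/6 = 1/2
  P(T=1) = 5/24 + 1/8 + 1/6 = 1/2

H(S) = -[(5/12)·log₂(5/12) + (1/4)·log₂(1/4) + (1/3)·log₂(1/3)]
  = 0.5263 + 0.5000 + 0.5283
  = 1.5546 bits
H(T) = -[(1/2)·log₂(1/2) + (1/2)·log₂(1/2)]
  = 0.5000 + 0.5000
  = 1.0000 bits
H(S,T) = -[(5/24)·log₂(5/24) + (5/24)·log₂(5/24) + (1/8)·log₂(1/8) + (1/8)·log₂(1/8) + (1/6)·log₂(1/6) + (1/6)·log₂(1/6)]
  = 0.4715 + 0.4715 + 0.3750 + 0.3750 + 0.4308 + 0.4308
  = 2.5546 bits

I(S;T) = H(S) + H(T) - H(S,T)
  = 1.5546 + 1.0000 - 2.5546
  = 0.0000 bits

Distribution 2 (A, B):
Marginal P(A) (row sums):
  P(A=0) = 5/32 + 3/32 = 1/4
  P(A=1) = 5/16 + 3/16 = 1/2
  P(A=2) = 5/32 + 3/32 = 1/4
Marginal P(B) (column sums):
  P(B=0) = 5/32 + 5/16 + 5/32 = 5/8
  P(B=1) = 3/32 + 3/16 + 3/32 = 3/8

H(A) = -[(1/4)·log₂(1/4) + (1/2)·log₂(1/2) + (1/4)·log₂(1/4)]
  = 0.5000 + 0.5000 + 0.5000
  = 1.5000 bits
H(B) = -[(5/8)·log₂(5/8) + (3/8)·log₂(3/8)]
  = 0.4238 + 0.5306
  = 0.9544 bits
H(A,B) = -[(5/32)·log₂(5/32) + (3/32)·log₂(3/32) + (5/16)·log₂(5/16) + (3/16)·log₂(3/16) + (5/32)·log₂(5/32) + (3/32)·log₂(3/32)]
  = 0.4184 + 0.3202 + 0.5244 + 0.4528 + 0.4184 + 0.3202
  = 2.4544 bits

I(A;B) = H(A) + H(B) - H(A,B)
  = 1.5000 + 0.9544 - 2.4544
  = 0.0000 bits

Both joint tables factor as the product of their marginals, so I(S;T) = I(A;B) = 0 bits: neither is larger (both pairs are independent).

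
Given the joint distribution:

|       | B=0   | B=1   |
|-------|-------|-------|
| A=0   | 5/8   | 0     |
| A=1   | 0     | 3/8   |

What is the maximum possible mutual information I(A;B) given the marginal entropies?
The upper bound on mutual information is I(A;B) ≤ min(H(A), H(B)).

Marginal P(A) (row sums):
  P(A=0) = 5/8 + 0 = 5/8
  P(A=1) = 0 + 3/8 = 3/8
Marginal P(B) (column sums):
  P(B=0) = 5/8 + 0 = 5/8
  P(B=1) = 0 + 3/8 = 3/8

H(A) = -[(5/8)·log₂(5/8) + (3/8)·log₂(3/8)]
  = 0.4238 + 0.5306
  = 0.9544 bits
H(B) = -[(5/8)·log₂(5/8) + (3/8)·log₂(3/8)]
  = 0.4238 + 0.5306
  = 0.9544 bits

Maximum possible I(A;B) = min(0.9544, 0.9544) = 0.9544 bits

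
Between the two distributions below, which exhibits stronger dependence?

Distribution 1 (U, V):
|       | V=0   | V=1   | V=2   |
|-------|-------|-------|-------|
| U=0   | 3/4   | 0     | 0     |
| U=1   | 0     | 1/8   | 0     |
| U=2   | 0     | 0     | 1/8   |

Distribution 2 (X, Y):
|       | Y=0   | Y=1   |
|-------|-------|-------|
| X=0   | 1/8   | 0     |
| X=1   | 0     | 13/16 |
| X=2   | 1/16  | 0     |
Distribution 1 (U, V):
Marginal P(U) (row sums):
  P(U=0) = 3/4 + 0 + 0 = 3/4
  P(U=1) = 0 + 1/8 + 0 = 1/8
  P(U=2) = 0 + 0 + 1/8 = 1/8
Marginal P(V) (column sums):
  P(V=0) = 3/4 + 0 + 0 = 3/4
  P(V=1) = 0 + 1/8 + 0 = 1/8
  P(V=2) = 0 + 0 + 1/8 = 1/8

H(U) = -[(3/4)·log₂(3/4) + (1/8)·log₂(1/8) + (1/8)·log₂(1/8)]
  = 0.3113 + 0.3750 + 0.3750
  = 1.0613 bits
H(V) = -[(3/4)·log₂(3/4) + (1/8)·log₂(1/8) + (1/8)·log₂(1/8)]
  = 0.3113 + 0.3750 + 0.3750
  = 1.0613 bits
H(U,V) = -[(3/4)·log₂(3/4) + (1/8)·log₂(1/8) + (1/8)·log₂(1/8)]
  = 0.3113 + 0.3750 + 0.3750
  = 1.0613 bits

I(U;V) = H(U) + H(V) - H(U,V)
  = 1.0613 + 1.0613 - 1.0613
  = 1.0613 bits

Distribution 2 (X, Y):
Marginal P(X) (row sums):
  P(X=0) = 1/8 + 0 = 1/8
  P(X=1) = 0 + 13/16 = 13/16
  P(X=2) = 1/16 + 0 = 1/16
Marginal P(Y) (column sums):
  P(Y=0) = 1/8 + 0 + 1/16 = 3/16
  P(Y=1) = 0 + 13/16 + 0 = 13/16

H(X) = -[(1/8)·log₂(1/8) + (13/16)·log₂(13/16) + (1/16)·log₂(1/16)]
  = 0.3750 + 0.2434 + 0.2500
  = 0.8684 bits
H(Y) = -[(3/16)·log₂(3/16) + (13/16)·log₂(13/16)]
  = 0.4528 + 0.2434
  = 0.6962 bits
H(X,Y) = -[(1/8)·log₂(1/8) + (13/16)·log₂(13/16) + (1/16)·log₂(1/16)]
  = 0.3750 + 0.2434 + 0.2500
  = 0.8684 bits

I(X;Y) = H(X) + H(Y) - H(X,Y)
  = 0.8684 + 0.6962 - 0.8684
  = 0.6962 bits

I(U;V) = 1.0613 bits > I(X;Y) = 0.6962 bits, so (U, V) has the higher mutual information (stronger dependence).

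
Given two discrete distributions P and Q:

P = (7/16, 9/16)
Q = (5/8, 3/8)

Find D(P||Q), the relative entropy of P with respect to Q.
D(P||Q) = Σ P(i) log₂(P(i)/Q(i))
  i=0: (7/16) × log₂((7/16)/(5/8)) = (7/16) × log₂(7/10) = -0.2251
  i=1: (9/16) × log₂((9/16)/(3/8)) = (9/16) × log₂(3/2) = 0.3290
D(P||Q) = -0.2251 + 0.3290
  = 0.1039 bits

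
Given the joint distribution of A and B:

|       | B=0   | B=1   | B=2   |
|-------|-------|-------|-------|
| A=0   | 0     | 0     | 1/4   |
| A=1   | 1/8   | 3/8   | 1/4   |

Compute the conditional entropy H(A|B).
Marginal P(B) (column sums):
  P(B=0) = 0 + 1/8 = 1/8
  P(B=1) = 0 + 3/8 = 3/8
  P(B=2) = 1/4 + 1/4 = 1/2

H(A|B) = -Σ P(A,B)·log₂ P(A|B), where P(A|B) = P(A,B) / P(B)
  (cells with P(A,B) = 0 contribute 0)
  (A=0,B=2): P(A|B) = (1/4)/(1/2) = 1/2;  -(1/4)·log₂(1/2) = 0.2500
  (A=1,B=0): P(A|B) = (1/8)/(1/8) = 1;  -(1/8)·log₂(1) = 0.0000
  (A=1,B=1): P(A|B) = (3/8)/(3/8) = 1;  -(3/8)·log₂(1) = 0.0000
  (A=1,B=2): P(A|B) = (1/4)/(1/2) = 1/2;  -(1/4)·log₂(1/2) = 0.2500
H(A|B) = 0.2500 + 0.0000 + 0.0000 + 0.2500
  = 0.5000 bits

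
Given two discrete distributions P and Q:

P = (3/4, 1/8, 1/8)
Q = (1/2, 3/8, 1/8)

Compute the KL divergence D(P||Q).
D(P||Q) = Σ P(i) log₂(P(i)/Q(i))
  i=0: (3/4) × log₂((3/4)/(1/2)) = (3/4) × log₂(3/2) = 0.4387
  i=1: (1/8) × log₂((1/8)/(3/8)) = (1/8) × log₂(1/3) = -0.1981
  i=2: (1/8) × log₂((1/8)/(1/8)) = (1/8) × log₂(1) = 0.0000
D(P||Q) = 0.4387 - 0.1981 + 0.0000
  = 0.2406 bits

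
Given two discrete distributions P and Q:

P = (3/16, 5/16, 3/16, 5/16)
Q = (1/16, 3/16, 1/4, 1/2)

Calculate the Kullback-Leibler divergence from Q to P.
D(P||Q) = Σ P(i) log₂(P(i)/Q(i))
  i=0: (3/16) × log₂((3/16)/(1/16)) = (3/16) × log₂(3) = 0.2972
  i=1: (5/16) × log₂((5/16)/(3/16)) = (5/16) × log₂(5/3) = 0.2303
  i=2: (3/16) × log₂((3/16)/(1/4)) = (3/16) × log₂(3/4) = -0.0778
  i=3: (5/16) × log₂((5/16)/(1/2)) = (5/16) × log₂(5/8) = -0.2119
D(P||Q) = 0.2972 + 0.2303 - 0.0778 - 0.2119
  = 0.2378 bits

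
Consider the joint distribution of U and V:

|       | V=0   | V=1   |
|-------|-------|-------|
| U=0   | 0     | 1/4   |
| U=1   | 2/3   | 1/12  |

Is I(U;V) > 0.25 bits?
Marginal P(U) (row sums):
  P(U=0) = 0 + 1/4 = 1/4
  P(U=1) = 2/3 + 1/12 = 3/4
Marginal P(V) (column sums):
  P(V=0) = 0 + 2/3 = 2/3
  P(V=1) = 1/4 + 1/12 = 1/3

H(U) = -[(1/4)·log₂(1/4) + (3/4)·log₂(3/4)]
  = 0.5000 + 0.3113
  = 0.8113 bits
H(V) = -[(2/3)·log₂(2/3) + (1/3)·log₂(1/3)]
  = 0.3900 + 0.5283
  = 0.9183 bits
H(U,V) = -[(1/4)·log₂(1/4) + (2/3)·log₂(2/3) + (1/12)·log₂(1/12)]
  = 0.5000 + 0.3900 + 0.2987
  = 1.1887 bits

I(U;V) = H(U) + H(V) - H(U,V)
  = 0.8113 + 0.9183 - 1.1887
  = 0.5409 bits

Yes. I(U;V) = 0.5409 bits, which is > 0.25 bits.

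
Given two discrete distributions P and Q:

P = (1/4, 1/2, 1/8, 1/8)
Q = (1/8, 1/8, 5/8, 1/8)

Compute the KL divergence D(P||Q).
D(P||Q) = Σ P(i) log₂(P(i)/Q(i))
  i=0: (1/4) × log₂((1/4)/(1/8)) = (1/4) × log₂(2) = 0.2500
  i=1: (1/2) × log₂((1/2)/(1/8)) = (1/2) × log₂(4) = 1.0000
  i=2: (1/8) × log₂((1/8)/(5/8)) = (1/8) × log₂(1/5) = -0.2902
  i=3: (1/8) × log₂((1/8)/(1/8)) = (1/8) × log₂(1) = 0.0000
D(P||Q) = 0.2500 + 1.0000 - 0.2902 + 0.0000
  = 0.9598 bits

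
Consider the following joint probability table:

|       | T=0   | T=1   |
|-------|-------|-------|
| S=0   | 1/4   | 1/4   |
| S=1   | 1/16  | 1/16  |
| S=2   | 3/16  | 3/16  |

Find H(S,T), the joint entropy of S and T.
H(S,T) = -Σ P(S,T) log₂ P(S,T), summed over the non-zero cells:
H(S,T) = -[(1/4)·log₂(1/4) + (1/4)·log₂(1/4) + (1/16)·log₂(1/16) + (1/16)·log₂(1/16) + (3/16)·log₂(3/16) + (3/16)·log₂(3/16)]
  = 0.5000 + 0.5000 + 0.2500 + 0.2500 + 0.4528 + 0.4528
  = 2.4056 bits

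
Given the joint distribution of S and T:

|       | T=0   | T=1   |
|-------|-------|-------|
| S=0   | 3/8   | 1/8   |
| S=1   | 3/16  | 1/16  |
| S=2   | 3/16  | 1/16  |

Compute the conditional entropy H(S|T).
Marginal P(T) (column sums):
  P(T=0) = 3/8 + 3/16 + 3/16 = 3/4
  P(T=1) = 1/8 + 1/16 + 1/16 = 1/4

H(S|T) = -Σ P(S,T)·log₂ P(S|T), where P(S|T) = P(S,T) / P(T)
  (S=0,T=0): P(S|T) = (3/8)/(3/4) = 1/2;  -(3/8)·log₂(1/2) = 0.3750
  (S=0,T=1): P(S|T) = (1/8)/(1/4) = 1/2;  -(1/8)·log₂(1/2) = 0.1250
  (S=1,T=0): P(S|T) = (3/16)/(3/4) = 1/4;  -(3/16)·log₂(1/4) = 0.3750
  (S=1,T=1): P(S|T) = (1/16)/(1/4) = 1/4;  -(1/16)·log₂(1/4) = 0.1250
  (S=2,T=0): P(S|T) = (3/16)/(3/4) = 1/4;  -(3/16)·log₂(1/4) = 0.3750
  (S=2,T=1): P(S|T) = (1/16)/(1/4) = 1/4;  -(1/16)·log₂(1/4) = 0.1250
H(S|T) = 0.3750 + 0.1250 + 0.3750 + 0.1250 + 0.3750 + 0.1250
  = 1.5000 bits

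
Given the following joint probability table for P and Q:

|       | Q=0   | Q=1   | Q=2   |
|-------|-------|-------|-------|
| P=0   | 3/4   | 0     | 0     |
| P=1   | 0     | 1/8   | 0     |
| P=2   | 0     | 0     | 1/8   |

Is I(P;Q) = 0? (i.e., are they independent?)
Marginal P(P) (row sums):
  P(P=0) = 3/4 + 0 + 0 = 3/4
  P(P=1) = 0 + 1/8 + 0 = 1/8
  P(P=2) = 0 + 0 + 1/8 = 1/8
Marginal P(Q) (column sums):
  P(Q=0) = 3/4 + 0 + 0 = 3/4
  P(Q=1) = 0 + 1/8 + 0 = 1/8
  P(Q=2) = 0 + 0 + 1/8 = 1/8

P and Q are independent iff P(P=i,Q=j) = P(P=i)·P(Q=j) for every cell.
  P(P=0)·P(Q=0) = 3/4 × 3/4 = 9/16, but P(P=0,Q=0) = 3/4 ✗

No, P and Q are not independent. Quantitatively, I(P;Q) > 0:

H(P) = -[(3/4)·log₂(3/4) + (1/8)·log₂(1/8) + (1/8)·log₂(1/8)]
  = 0.3113 + 0.3750 + 0.3750
  = 1.0613 bits
H(Q) = -[(3/4)·log₂(3/4) + (1/8)·log₂(1/8) + (1/8)·log₂(1/8)]
  = 0.3113 + 0.3750 + 0.3750
  = 1.0613 bits
H(P,Q) = -[(3/4)·log₂(3/4) + (1/8)·log₂(1/8) + (1/8)·log₂(1/8)]
  = 0.3113 + 0.3750 + 0.3750
  = 1.0613 bits
I(P;Q) = H(P) + H(Q) - H(P,Q) = 1.0613 + 1.0613 - 1.0613 = 1.0613 bits > 0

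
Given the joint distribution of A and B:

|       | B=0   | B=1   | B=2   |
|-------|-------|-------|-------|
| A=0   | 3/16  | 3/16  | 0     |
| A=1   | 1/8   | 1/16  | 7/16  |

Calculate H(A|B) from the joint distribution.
Marginal P(B) (column sums):
  P(B=0) = 3/16 + 1/8 = 5/16
  P(B=1) = 3/16 + 1/16 = 1/4
  P(B=2) = 0 + 7/16 = 7/16

H(A|B) = -Σ P(A,B)·log₂ P(A|B), where P(A|B) = P(A,B) / P(B)
  (cells with P(A,B) = 0 contribute 0)
  (A=0,B=0): P(A|B) = (3/16)/(5/16) = 3/5;  -(3/16)·log₂(3/5) = 0.1382
  (A=0,B=1): P(A|B) = (3/16)/(1/4) = 3/4;  -(3/16)·log₂(3/4) = 0.0778
  (A=1,B=0): P(A|B) = (1/8)/(5/16) = 2/5;  -(1/8)·log₂(2/5) = 0.1652
  (A=1,B=1): P(A|B) = (1/16)/(1/4) = 1/4;  -(1/16)·log₂(1/4) = 0.1250
  (A=1,B=2): P(A|B) = (7/16)/(7/16) = 1;  -(7/16)·log₂(1) = 0.0000
H(A|B) = 0.1382 + 0.0778 + 0.1652 + 0.1250 + 0.0000
  = 0.5062 bits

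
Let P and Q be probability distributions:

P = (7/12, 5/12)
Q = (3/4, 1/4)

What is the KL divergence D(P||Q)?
D(P||Q) = Σ P(i) log₂(P(i)/Q(i))
  i=0: (7/12) × log₂((7/12)/(3/4)) = (7/12) × log₂(7/9) = -0.2115
  i=1: (5/12) × log₂((5/12)/(1/4)) = (5/12) × log₂(5/3) = 0.3071
D(P||Q) = -0.2115 + 0.3071
  = 0.0956 bits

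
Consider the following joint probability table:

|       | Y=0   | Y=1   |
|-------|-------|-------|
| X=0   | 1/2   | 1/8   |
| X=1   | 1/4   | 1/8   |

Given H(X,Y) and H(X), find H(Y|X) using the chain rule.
From the chain rule: H(X,Y) = H(X) + H(Y|X)
Therefore: H(Y|X) = H(X,Y) - H(X)

H(X,Y) = -[(1/2)·log₂(1/2) + (1/8)·log₂(1/8) + (1/4)·log₂(1/4) + (1/8)·log₂(1/8)]
  = 0.5000 + 0.3750 + 0.5000 + 0.3750
  = 1.7500 bits
Marginal P(X) (row sums):
  P(X=0) = 1/2 + 1/8 = 5/8
  P(X=1) = 1/4 + 1/8 = 3/8
H(X) = -[(5/8)·log₂(5/8) + (3/8)·log₂(3/8)]
  = 0.4238 + 0.5306
  = 0.9544 bits

H(Y|X) = 1.7500 - 0.9544 = 0.7956 bits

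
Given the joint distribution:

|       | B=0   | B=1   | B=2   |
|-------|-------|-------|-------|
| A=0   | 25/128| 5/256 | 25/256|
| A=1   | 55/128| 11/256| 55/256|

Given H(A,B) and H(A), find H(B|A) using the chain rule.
From the chain rule: H(A,B) = H(A) + H(B|A)
Therefore: H(B|A) = H(A,B) - H(A)

H(A,B) = -[(25/128)·log₂(25/128) + (5/256)·log₂(5/256) + (25/256)·log₂(25/256) + (55/128)·log₂(55/128) + (11/256)·log₂(11/256) + (55/256)·log₂(55/256)]
  = 0.4602 + 0.1109 + 0.3277 + 0.5236 + 0.1951 + 0.4767
  = 2.0942 bits
Marginal P(A) (row sums):
  P(A=0) = 25/128 + 5/256 + 25/256 = 5/16
  P(A=1) = 55/128 + 11/256 + 55/256 = 11/16
H(A) = -[(5/16)·log₂(5/16) + (11/16)·log₂(11/16)]
  = 0.5244 + 0.3716
  = 0.8960 bits

H(B|A) = 2.0942 - 0.8960 = 1.1982 bits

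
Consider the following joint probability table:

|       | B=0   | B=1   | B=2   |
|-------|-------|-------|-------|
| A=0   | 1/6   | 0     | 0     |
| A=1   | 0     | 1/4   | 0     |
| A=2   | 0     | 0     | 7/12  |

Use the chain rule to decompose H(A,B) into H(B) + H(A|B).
By the chain rule: H(A,B) = H(B) + H(A|B)

Marginal P(B) (column sums):
  P(B=0) = 1/6 + 0 + 0 = 1/6
  P(B=1) = 0 + 1/4 + 0 = 1/4
  P(B=2) = 0 + 0 + 7/12 = 7/12
H(B) = -[(1/6)·log₂(1/6) + (1/4)·log₂(1/4) + (7/12)·log₂(7/12)]
  = 0.4308 + 0.5000 + 0.4536
  = 1.3844 bits
H(A|B) = -Σ P(A,B)·log₂ P(A|B), where P(A|B) = P(A,B) / P(B)
  (cells with P(A,B) = 0 contribute 0)
  (A=0,B=0): P(A|B) = (1/6)/(1/6) = 1;  -(1/6)·log₂(1) = 0.0000
  (A=1,B=1): P(A|B) = (1/4)/(1/4) = 1;  -(1/4)·log₂(1) = 0.0000
  (A=2,B=2): P(A|B) = (7/12)/(7/12) = 1;  -(7/12)·log₂(1) = 0.0000
H(A|B) = 0.0000 + 0.0000 + 0.0000
  = 0.0000 bits

H(A,B) = H(B) + H(A|B) = 1.3844 + 0.0000 = 1.3844 bits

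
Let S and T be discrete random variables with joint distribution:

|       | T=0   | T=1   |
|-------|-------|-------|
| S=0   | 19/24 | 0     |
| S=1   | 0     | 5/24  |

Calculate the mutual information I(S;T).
Marginal P(S) (row sums):
  P(S=0) = 19/24 + 0 = 19/24
  P(S=1) = 0 + 5/24 = 5/24
Marginal P(T) (column sums):
  P(T=0) = 19/24 + 0 = 19/24
  P(T=1) = 0 + 5/24 = 5/24

H(S) = -[(19/24)·log₂(19/24) + (5/24)·log₂(5/24)]
  = 0.2668 + 0.4715
  = 0.7383 bits
H(T) = -[(19/24)·log₂(19/24) + (5/24)·log₂(5/24)]
  = 0.2668 + 0.4715
  = 0.7383 bits
H(S,T) = -[(19/24)·log₂(19/24) + (5/24)·log₂(5/24)]
  = 0.2668 + 0.4715
  = 0.7383 bits

I(S;T) = H(S) + H(T) - H(S,T)
  = 0.7383 + 0.7383 - 0.7383
  = 0.7383 bits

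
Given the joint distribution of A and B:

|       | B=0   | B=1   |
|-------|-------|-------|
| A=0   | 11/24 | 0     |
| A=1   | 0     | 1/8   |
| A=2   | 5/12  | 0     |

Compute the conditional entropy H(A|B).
Marginal P(B) (column sums):
  P(B=0) = 11/24 + 0 + 5/12 = 7/8
  P(B=1) = 0 + 1/8 + 0 = 1/8

H(A|B) = -Σ P(A,B)·log₂ P(A|B), where P(A|B) = P(A,B) / P(B)
  (cells with P(A,B) = 0 contribute 0)
  (A=0,B=0): P(A|B) = (11/24)/(7/8) = 11/21;  -(11/24)·log₂(11/21) = 0.4276
  (A=1,B=1): P(A|B) = (1/8)/(1/8) = 1;  -(1/8)·log₂(1) = 0.0000
  (A=2,B=0): P(A|B) = (5/12)/(7/8) = 10/21;  -(5/12)·log₂(10/21) = 0.4460
H(A|B) = 0.4276 + 0.0000 + 0.4460
  = 0.8736 bits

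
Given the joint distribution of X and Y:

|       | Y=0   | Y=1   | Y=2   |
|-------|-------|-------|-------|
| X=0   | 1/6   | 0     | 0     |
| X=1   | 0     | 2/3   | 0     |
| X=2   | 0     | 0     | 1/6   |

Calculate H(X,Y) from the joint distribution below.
H(X,Y) = -Σ P(X,Y) log₂ P(X,Y), summed over the non-zero cells:
H(X,Y) = -[(1/6)·log₂(1/6) + (2/3)·log₂(2/3) + (1/6)·log₂(1/6)]
  = 0.4308 + 0.3900 + 0.4308
  = 1.2516 bits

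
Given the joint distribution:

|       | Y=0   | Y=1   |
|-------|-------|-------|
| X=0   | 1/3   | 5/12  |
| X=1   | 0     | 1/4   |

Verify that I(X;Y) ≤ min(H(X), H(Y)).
Marginal P(X) (row sums):
  P(X=0) = 1/3 + 5/12 = 3/4
  P(X=1) = 0 + 1/4 = 1/4
Marginal P(Y) (column sums):
  P(Y=0) = 1/3 + 0 = 1/3
  P(Y=1) = 5/12 + 1/4 = 2/3

H(X) = -[(3/4)·log₂(3/4) + (1/4)·log₂(1/4)]
  = 0.3113 + 0.5000
  = 0.8113 bits
H(Y) = -[(1/3)·log₂(1/3) + (2/3)·log₂(2/3)]
  = 0.5283 + 0.3900
  = 0.9183 bits
H(X,Y) = -[(1/3)·log₂(1/3) + (5/12)·log₂(5/12) + (1/4)·log₂(1/4)]
  = 0.5283 + 0.5263 + 0.5000
  = 1.5546 bits

I(X;Y) = H(X) + H(Y) - H(X,Y)
  = 0.8113 + 0.9183 - 1.5546
  = 0.1750 bits

min(H(X), H(Y)) = min(0.8113, 0.9183) = 0.8113 bits
Since 0.1750 ≤ 0.8113, the bound is satisfied ✓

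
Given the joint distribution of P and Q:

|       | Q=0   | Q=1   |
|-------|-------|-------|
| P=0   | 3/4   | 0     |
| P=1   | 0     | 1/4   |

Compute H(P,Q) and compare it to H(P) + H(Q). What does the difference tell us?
Marginal P(P) (row sums):
  P(P=0) = 3/4 + 0 = 3/4
  P(P=1) = 0 + 1/4 = 1/4
Marginal P(Q) (column sums):
  P(Q=0) = 3/4 + 0 = 3/4
  P(Q=1) = 0 + 1/4 = 1/4

H(P,Q) = -[(3/4)·log₂(3/4) + (1/4)·log₂(1/4)]
  = 0.3113 + 0.5000
  = 0.8113 bits
H(P) = -[(3/4)·log₂(3/4) + (1/4)·log₂(1/4)]
  = 0.3113 + 0.5000
  = 0.8113 bits
H(Q) = -[(3/4)·log₂(3/4) + (1/4)·log₂(1/4)]
  = 0.3113 + 0.5000
  = 0.8113 bits

H(P) + H(Q) = 0.8113 + 0.8113 = 1.6226 bits
Difference: H(P) + H(Q) - H(P,Q) = 1.6226 - 0.8113 = 0.8113 bits = I(P;Q)

The difference is the mutual information; it is positive here, so P and Q are dependent (knowing one reduces uncertainty about the other by 0.8113 bits).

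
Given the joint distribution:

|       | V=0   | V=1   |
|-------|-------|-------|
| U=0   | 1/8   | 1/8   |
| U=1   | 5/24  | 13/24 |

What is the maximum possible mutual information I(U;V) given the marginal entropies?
The upper bound on mutual information is I(U;V) ≤ min(H(U), H(V)).

Marginal P(U) (row sums):
  P(U=0) = 1/8 + 1/8 = 1/4
  P(U=1) = 5/24 + 13/24 = 3/4
Marginal P(V) (column sums):
  P(V=0) = 1/8 + 5/24 = 1/3
  P(V=1) = 1/8 + 13/24 = 2/3

H(U) = -[(1/4)·log₂(1/4) + (3/4)·log₂(3/4)]
  = 0.5000 + 0.3113
  = 0.8113 bits
H(V) = -[(1/3)·log₂(1/3) + (2/3)·log₂(2/3)]
  = 0.5283 + 0.3900
  = 0.9183 bits

Maximum possible I(U;V) = min(0.8113, 0.9183) = 0.8113 bits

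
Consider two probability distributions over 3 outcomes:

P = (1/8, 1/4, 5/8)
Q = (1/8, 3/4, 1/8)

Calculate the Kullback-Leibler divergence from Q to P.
D(P||Q) = Σ P(i) log₂(P(i)/Q(i))
  i=0: (1/8) × log₂((1/8)/(1/8)) = (1/8) × log₂(1) = 0.0000
  i=1: (1/4) × log₂((1/4)/(3/4)) = (1/4) × log₂(1/3) = -0.3962
  i=2: (5/8) × log₂((5/8)/(1/8)) = (5/8) × log₂(5) = 1.4512
D(P||Q) = 0.0000 - 0.3962 + 1.4512
  = 1.0550 bits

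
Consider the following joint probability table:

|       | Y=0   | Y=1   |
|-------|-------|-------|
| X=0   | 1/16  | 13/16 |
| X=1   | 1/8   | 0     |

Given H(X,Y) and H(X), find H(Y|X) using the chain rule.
From the chain rule: H(X,Y) = H(X) + H(Y|X)
Therefore: H(Y|X) = H(X,Y) - H(X)

H(X,Y) = -[(1/16)·log₂(1/16) + (13/16)·log₂(13/16) + (1/8)·log₂(1/8)]
  = 0.2500 + 0.2434 + 0.3750
  = 0.8684 bits
Marginal P(X) (row sums):
  P(X=0) = 1/16 + 13/16 = 7/8
  P(X=1) = 1/8 + 0 = 1/8
H(X) = -[(7/8)·log₂(7/8) + (1/8)·log₂(1/8)]
  = 0.1686 + 0.3750
  = 0.5436 bits

H(Y|X) = 0.8684 - 0.5436 = 0.3248 bits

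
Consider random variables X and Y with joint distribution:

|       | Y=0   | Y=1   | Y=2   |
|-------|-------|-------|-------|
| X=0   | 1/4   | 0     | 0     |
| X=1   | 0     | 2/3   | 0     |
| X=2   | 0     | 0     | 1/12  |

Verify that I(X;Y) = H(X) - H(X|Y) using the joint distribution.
Left side, from I(X;Y) = H(X) + H(Y) - H(X,Y):
Marginal P(X) (row sums):
  P(X=0) = 1/4 + 0 + 0 = 1/4
  P(X=1) = 0 + 2/3 + 0 = 2/3
  P(X=2) = 0 + 0 + 1/12 = 1/12
Marginal P(Y) (column sums):
  P(Y=0) = 1/4 + 0 + 0 = 1/4
  P(Y=1) = 0 + 2/3 + 0 = 2/3
  P(Y=2) = 0 + 0 + 1/12 = 1/12

H(X) = -[(1/4)·log₂(1/4) + (2/3)·log₂(2/3) + (1/12)·log₂(1/12)]
  = 0.5000 + 0.3900 + 0.2987
  = 1.1887 bits
H(Y) = -[(1/4)·log₂(1/4) + (2/3)·log₂(2/3) + (1/12)·log₂(1/12)]
  = 0.5000 + 0.3900 + 0.2987
  = 1.1887 bits
H(X,Y) = -[(1/4)·log₂(1/4) + (2/3)·log₂(2/3) + (1/12)·log₂(1/12)]
  = 0.5000 + 0.3900 + 0.2987
  = 1.1887 bits

I(X;Y) = H(X) + H(Y) - H(X,Y)
  = 1.1887 + 1.1887 - 1.1887
  = 1.1887 bits

Right side, with H(X|Y) computed directly from the conditional probabilities:
H(X|Y) = -Σ P(X,Y)·log₂ P(X|Y), where P(X|Y) = P(X,Y) / P(Y)
  (cells with P(X,Y) = 0 contribute 0)
  (X=0,Y=0): P(X|Y) = (1/4)/(1/4) = 1;  -(1/4)·log₂(1) = 0.0000
  (X=1,Y=1): P(X|Y) = (2/3)/(2/3) = 1;  -(2/3)·log₂(1) = 0.0000
  (X=2,Y=2): P(X|Y) = (1/12)/(1/12) = 1;  -(1/12)·log₂(1) = 0.0000
H(X|Y) = 0.0000 + 0.0000 + 0.0000
  = 0.0000 bits
H(X) - H(X|Y) = 1.1887 - 0.0000 = 1.1887 bits

Both sides equal 1.1887 bits, so I(X;Y) = H(X) - H(X|Y) ✓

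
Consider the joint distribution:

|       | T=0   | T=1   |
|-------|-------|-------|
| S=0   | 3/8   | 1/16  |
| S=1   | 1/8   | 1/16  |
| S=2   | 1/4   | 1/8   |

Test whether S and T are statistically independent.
Marginal P(S) (row sums):
  P(S=0) = 3/8 + 1/16 = 7/16
  P(S=1) = 1/8 + 1/16 = 3/16
  P(S=2) = 1/4 + 1/8 = 3/8
Marginal P(T) (column sums):
  P(T=0) = 3/8 + 1/8 + 1/4 = 3/4
  P(T=1) = 1/16 + 1/16 + 1/8 = 1/4

S and T are independent iff P(S=i,T=j) = P(S=i)·P(T=j) for every cell.
  P(S=0)·P(T=0) = 7/16 × 3/4 = 21/64, but P(S=0,T=0) = 3/8 ✗

No, S and T are not independent. Quantitatively, I(S;T) > 0:

H(S) = -[(7/16)·log₂(7/16) + (3/16)·log₂(3/16) + (3/8)·log₂(3/8)]
  = 0.5218 + 0.4528 + 0.5306
  = 1.5052 bits
H(T) = -[(3/4)·log₂(3/4) + (1/4)·log₂(1/4)]
  = 0.3113 + 0.5000
  = 0.8113 bits
H(S,T) = -[(3/8)·log₂(3/8) + (1/16)·log₂(1/16) + (1/8)·log₂(1/8) + (1/16)·log₂(1/16) + (1/4)·log₂(1/4) + (1/8)·log₂(1/8)]
  = 0.5306 + 0.2500 + 0.3750 + 0.2500 + 0.5000 + 0.3750
  = 2.2806 bits
I(S;T) = H(S) + H(T) - H(S,T) = 1.5052 + 0.8113 - 2.2806 = 0.0359 bits > 0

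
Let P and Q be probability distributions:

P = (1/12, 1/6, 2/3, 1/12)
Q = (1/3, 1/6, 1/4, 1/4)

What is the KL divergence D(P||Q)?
D(P||Q) = Σ P(i) log₂(P(i)/Q(i))
  i=0: (1/12) × log₂((1/12)/(1/3)) = (1/12) × log₂(1/4) = -0.1667
  i=1: (1/6) × log₂((1/6)/(1/6)) = (1/6) × log₂(1) = 0.0000
  i=2: (2/3) × log₂((2/3)/(1/4)) = (2/3) × log₂(8/3) = 0.9434
  i=3: (1/12) × log₂((1/12)/(1/4)) = (1/12) × log₂(1/3) = -0.1321
D(P||Q) = -0.1667 + 0.0000 + 0.9434 - 0.1321
  = 0.6446 bits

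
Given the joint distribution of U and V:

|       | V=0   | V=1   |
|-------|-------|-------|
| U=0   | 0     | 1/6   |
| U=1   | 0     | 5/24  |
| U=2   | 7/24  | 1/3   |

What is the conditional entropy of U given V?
Marginal P(V) (column sums):
  P(V=0) = 0 + 0 + 7/24 = 7/24
  P(V=1) = 1/6 + 5/24 + 1/3 = 17/24

H(U|V) = -Σ P(U,V)·log₂ P(U|V), where P(U|V) = P(U,V) / P(V)
  (cells with P(U,V) = 0 contribute 0)
  (U=0,V=1): P(U|V) = (1/6)/(17/24) = 4/17;  -(1/6)·log₂(4/17) = 0.3479
  (U=1,V=1): P(U|V) = (5/24)/(17/24) = 5/17;  -(5/24)·log₂(5/17) = 0.3678
  (U=2,V=0): P(U|V) = (7/24)/(7/24) = 1;  -(7/24)·log₂(1) = 0.0000
  (U=2,V=1): P(U|V) = (1/3)/(17/24) = 8/17;  -(1/3)·log₂(8/17) = 0.3625
H(U|V) = 0.3479 + 0.3678 + 0.0000 + 0.3625
  = 1.0782 bits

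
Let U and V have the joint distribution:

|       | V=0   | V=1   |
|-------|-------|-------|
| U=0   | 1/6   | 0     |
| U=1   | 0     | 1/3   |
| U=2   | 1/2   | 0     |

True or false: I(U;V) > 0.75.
Marginal P(U) (row sums):
  P(U=0) = 1/6 + 0 = 1/6
  P(U=1) = 0 + 1/3 = 1/3
  P(U=2) = 1/2 + 0 = 1/2
Marginal P(V) (column sums):
  P(V=0) = 1/6 + 0 + 1/2 = 2/3
  P(V=1) = 0 + 1/3 + 0 = 1/3

H(U) = -[(1/6)·log₂(1/6) + (1/3)·log₂(1/3) + (1/2)·log₂(1/2)]
  = 0.4308 + 0.5283 + 0.5000
  = 1.4591 bits
H(V) = -[(2/3)·log₂(2/3) + (1/3)·log₂(1/3)]
  = 0.3900 + 0.5283
  = 0.9183 bits
H(U,V) = -[(1/6)·log₂(1/6) + (1/3)·log₂(1/3) + (1/2)·log₂(1/2)]
  = 0.4308 + 0.5283 + 0.5000
  = 1.4591 bits

I(U;V) = H(U) + H(V) - H(U,V)
  = 1.4591 + 0.9183 - 1.4591
  = 0.9183 bits

True. I(U;V) = 0.9183 bits, which is > 0.75 bits.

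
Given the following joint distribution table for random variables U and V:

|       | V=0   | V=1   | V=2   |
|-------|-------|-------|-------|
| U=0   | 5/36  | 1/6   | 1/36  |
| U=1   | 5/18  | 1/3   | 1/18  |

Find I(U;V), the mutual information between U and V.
Marginal P(U) (row sums):
  P(U=0) = 5/36 + 1/6 + 1/36 = 1/3
  P(U=1) = 5/18 + 1/3 + 1/18 = 2/3
Marginal P(V) (column sums):
  P(V=0) = 5/36 + 5/18 = 5/12
  P(V=1) = 1/6 + 1/3 = 1/2
  P(V=2) = 1/36 + 1/18 = 1/12

H(U) = -[(1/3)·log₂(1/3) + (2/3)·log₂(2/3)]
  = 0.5283 + 0.3900
  = 0.9183 bits
H(V) = -[(5/12)·log₂(5/12) + (1/2)·log₂(1/2) + (1/12)·log₂(1/12)]
  = 0.5263 + 0.5000 + 0.2987
  = 1.3250 bits
H(U,V) = -[(5/36)·log₂(5/36) + (1/6)·log₂(1/6) + (1/36)·log₂(1/36) + (5/18)·log₂(5/18) + (1/3)·log₂(1/3) + (1/18)·log₂(1/18)]
  = 0.3956 + 0.4308 + 0.1436 + 0.5133 + 0.5283 + 0.2317
  = 2.2433 bits

I(U;V) = H(U) + H(V) - H(U,V)
  = 0.9183 + 1.3250 - 2.2433
  = 0.0000 bits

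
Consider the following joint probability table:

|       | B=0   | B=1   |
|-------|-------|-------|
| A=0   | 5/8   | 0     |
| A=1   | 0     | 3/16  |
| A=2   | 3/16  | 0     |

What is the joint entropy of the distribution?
H(A,B) = -Σ P(A,B) log₂ P(A,B), summed over the non-zero cells:
H(A,B) = -[(5/8)·log₂(5/8) + (3/16)·log₂(3/16) + (3/16)·log₂(3/16)]
  = 0.4238 + 0.4528 + 0.4528
  = 1.3294 bits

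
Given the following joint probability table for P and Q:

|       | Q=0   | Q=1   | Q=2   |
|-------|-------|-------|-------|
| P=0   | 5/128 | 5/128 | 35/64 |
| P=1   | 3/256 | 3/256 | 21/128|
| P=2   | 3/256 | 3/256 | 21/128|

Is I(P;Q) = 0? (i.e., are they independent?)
Marginal P(P) (row sums):
  P(P=0) = 5/128 + 5/128 + 35/64 = 5/8
  P(P=1) = 3/256 + 3/256 + 21/128 = 3/16
  P(P=2) = 3/256 + 3/256 + 21/128 = 3/16
Marginal P(Q) (column sums):
  P(Q=0) = 5/128 + 3/256 + 3/256 = 1/16
  P(Q=1) = 5/128 + 3/256 + 3/256 = 1/16
  P(Q=2) = 35/64 + 21/128 + 21/128 = 7/8

P and Q are independent iff P(P=i,Q=j) = P(P=i)·P(Q=j) for every cell.
  P(P=0)·P(Q=0) = 5/8 × 1/16 = 5/128 = P(P=0,Q=0) ✓
  P(P=0)·P(Q=1) = 5/8 × 1/16 = 5/128 = P(P=0,Q=1) ✓
  P(P=0)·P(Q=2) = 5/8 × 7/8 = 35/64 = P(P=0,Q=2) ✓
  P(P=1)·P(Q=0) = 3/16 × 1/16 = 3/256 = P(P=1,Q=0) ✓
  P(P=1)·P(Q=1) = 3/16 × 1/16 = 3/256 = P(P=1,Q=1) ✓
  P(P=1)·P(Q=2) = 3/16 × 7/8 = 21/128 = P(P=1,Q=2) ✓
  P(P=2)·P(Q=0) = 3/16 × 1/16 = 3/256 = P(P=2,Q=0) ✓
  P(P=2)·P(Q=1) = 3/16 × 1/16 = 3/256 = P(P=2,Q=1) ✓
  P(P=2)·P(Q=2) = 3/16 × 7/8 = 21/128 = P(P=2,Q=2) ✓

Yes, P and Q are independent: every cell factors, so I(P;Q) = 0 bits.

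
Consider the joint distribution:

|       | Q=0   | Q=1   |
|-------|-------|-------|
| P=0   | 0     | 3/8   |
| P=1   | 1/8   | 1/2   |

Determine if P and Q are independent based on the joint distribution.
Marginal P(P) (row sums):
  P(P=0) = 0 + 3/8 = 3/8
  P(P=1) = 1/8 + 1/2 = 5/8
Marginal P(Q) (column sums):
  P(Q=0) = 0 + 1/8 = 1/8
  P(Q=1) = 3/8 + 1/2 = 7/8

P and Q are independent iff P(P=i,Q=j) = P(P=i)·P(Q=j) for every cell.
  P(P=0)·P(Q=0) = 3/8 × 1/8 = 3/64, but P(P=0,Q=0) = 0 ✗

No, P and Q are not independent. Quantitatively, I(P;Q) > 0:

H(P) = -[(3/8)·log₂(3/8) + (5/8)·log₂(5/8)]
  = 0.5306 + 0.4238
  = 0.9544 bits
H(Q) = -[(1/8)·log₂(1/8) + (7/8)·log₂(7/8)]
  = 0.3750 + 0.1686
  = 0.5436 bits
H(P,Q) = -[(3/8)·log₂(3/8) + (1/8)·log₂(1/8) + (1/2)·log₂(1/2)]
  = 0.5306 + 0.3750 + 0.5000
  = 1.4056 bits
I(P;Q) = H(P) + H(Q) - H(P,Q) = 0.9544 + 0.5436 - 1.4056 = 0.0924 bits > 0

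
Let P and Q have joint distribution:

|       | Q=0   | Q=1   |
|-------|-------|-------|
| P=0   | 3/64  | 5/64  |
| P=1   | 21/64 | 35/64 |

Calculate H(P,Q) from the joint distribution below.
H(P,Q) = -Σ P(P,Q) log₂ P(P,Q), summed over the non-zero cells:
H(P,Q) = -[(3/64)·log₂(3/64) + (5/64)·log₂(5/64) + (21/64)·log₂(21/64) + (35/64)·log₂(35/64)]
  = 0.2070 + 0.2873 + 0.5275 + 0.4762
  = 1.4980 bits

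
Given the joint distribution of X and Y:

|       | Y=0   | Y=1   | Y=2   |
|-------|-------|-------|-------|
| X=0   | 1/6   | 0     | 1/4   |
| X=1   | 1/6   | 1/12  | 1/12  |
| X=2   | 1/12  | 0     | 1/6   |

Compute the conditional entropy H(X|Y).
Marginal P(Y) (column sums):
  P(Y=0) = 1/6 + 1/6 + 1/12 = 5/12
  P(Y=1) = 0 + 1/12 + 0 = 1/12
  P(Y=2) = 1/4 + 1/12 + 1/6 = 1/2

H(X|Y) = -Σ P(X,Y)·log₂ P(X|Y), where P(X|Y) = P(X,Y) / P(Y)
  (cells with P(X,Y) = 0 contribute 0)
  (X=0,Y=0): P(X|Y) = (1/6)/(5/12) = 2/5;  -(1/6)·log₂(2/5) = 0.2203
  (X=0,Y=2): P(X|Y) = (1/4)/(1/2) = 1/2;  -(1/4)·log₂(1/2) = 0.2500
  (X=1,Y=0): P(X|Y) = (1/6)/(5/12) = 2/5;  -(1/6)·log₂(2/5) = 0.2203
  (X=1,Y=1): P(X|Y) = (1/12)/(1/12) = 1;  -(1/12)·log₂(1) = 0.0000
  (X=1,Y=2): P(X|Y) = (1/12)/(1/2) = 1/6;  -(1/12)·log₂(1/6) = 0.2154
  (X=2,Y=0): P(X|Y) = (1/12)/(5/12) = 1/5;  -(1/12)·log₂(1/5) = 0.1935
  (X=2,Y=2): P(X|Y) = (1/6)/(1/2) = 1/3;  -(1/6)·log₂(1/3) = 0.2642
H(X|Y) = 0.2203 + 0.2500 + 0.2203 + 0.0000 + 0.2154 + 0.1935 + 0.2642
  = 1.3637 bits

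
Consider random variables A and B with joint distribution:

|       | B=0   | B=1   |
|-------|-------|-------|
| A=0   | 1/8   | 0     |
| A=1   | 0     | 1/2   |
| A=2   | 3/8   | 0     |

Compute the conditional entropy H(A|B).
Marginal P(B) (column sums):
  P(B=0) = 1/8 + 0 + 3/8 = 1/2
  P(B=1) = 0 + 1/2 + 0 = 1/2

H(A|B) = -Σ P(A,B)·log₂ P(A|B), where P(A|B) = P(A,B) / P(B)
  (cells with P(A,B) = 0 contribute 0)
  (A=0,B=0): P(A|B) = (1/8)/(1/2) = 1/4;  -(1/8)·log₂(1/4) = 0.2500
  (A=1,B=1): P(A|B) = (1/2)/(1/2) = 1;  -(1/2)·log₂(1) = 0.0000
  (A=2,B=0): P(A|B) = (3/8)/(1/2) = 3/4;  -(3/8)·log₂(3/4) = 0.1556
H(A|B) = 0.2500 + 0.0000 + 0.1556
  = 0.4056 bits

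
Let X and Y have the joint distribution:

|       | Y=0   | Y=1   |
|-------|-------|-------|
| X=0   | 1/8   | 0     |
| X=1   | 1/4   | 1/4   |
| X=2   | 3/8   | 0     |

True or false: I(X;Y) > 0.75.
Marginal P(X) (row sums):
  P(X=0) = 1/8 + 0 = 1/8
  P(X=1) = 1/4 + 1/4 = 1/2
  P(X=2) = 3/8 + 0 = 3/8
Marginal P(Y) (column sums):
  P(Y=0) = 1/8 + 1/4 + 3/8 = 3/4
  P(Y=1) = 0 + 1/4 + 0 = 1/4

H(X) = -[(1/8)·log₂(1/8) + (1/2)·log₂(1/2) + (3/8)·log₂(3/8)]
  = 0.3750 + 0.5000 + 0.5306
  = 1.4056 bits
H(Y) = -[(3/4)·log₂(3/4) + (1/4)·log₂(1/4)]
  = 0.3113 + 0.5000
  = 0.8113 bits
H(X,Y) = -[(1/8)·log₂(1/8) + (1/4)·log₂(1/4) + (1/4)·log₂(1/4) + (3/8)·log₂(3/8)]
  = 0.3750 + 0.5000 + 0.5000 + 0.5306
  = 1.9056 bits

I(X;Y) = H(X) + H(Y) - H(X,Y)
  = 1.4056 + 0.8113 - 1.9056
  = 0.3113 bits

False. I(X;Y) = 0.3113 bits, which is ≤ 0.75 bits.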